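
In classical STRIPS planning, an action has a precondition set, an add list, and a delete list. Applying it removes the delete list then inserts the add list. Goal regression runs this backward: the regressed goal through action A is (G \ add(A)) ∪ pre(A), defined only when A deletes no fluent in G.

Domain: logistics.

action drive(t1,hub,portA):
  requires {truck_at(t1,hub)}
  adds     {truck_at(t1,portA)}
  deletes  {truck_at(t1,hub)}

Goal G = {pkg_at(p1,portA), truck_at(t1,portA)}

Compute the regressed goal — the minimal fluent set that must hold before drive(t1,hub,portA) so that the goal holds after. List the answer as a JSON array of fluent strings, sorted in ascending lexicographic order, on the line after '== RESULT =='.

Compute (G \ add) ∪ pre:
  G ∩ del = {}  (empty — regression defined)
  G \ add = {pkg_at(p1,portA), truck_at(t1,portA)} \ {truck_at(t1,portA)} = {pkg_at(p1,portA)}
  ∪ pre   = {pkg_at(p1,portA)} ∪ {truck_at(t1,hub)}
          = {pkg_at(p1,portA), truck_at(t1,hub)}

== RESULT ==
["pkg_at(p1,portA)", "truck_at(t1,hub)"]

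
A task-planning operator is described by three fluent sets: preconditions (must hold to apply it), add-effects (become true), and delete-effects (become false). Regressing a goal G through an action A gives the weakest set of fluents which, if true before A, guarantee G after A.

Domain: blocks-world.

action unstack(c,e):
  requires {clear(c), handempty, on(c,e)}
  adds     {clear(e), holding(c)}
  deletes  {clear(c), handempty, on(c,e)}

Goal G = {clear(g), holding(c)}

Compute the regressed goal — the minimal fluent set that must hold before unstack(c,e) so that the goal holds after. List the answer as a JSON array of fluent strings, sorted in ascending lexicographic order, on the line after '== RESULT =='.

Regress:
  G ∩ del = {}  (empty — regression defined)
  G \ add = {clear(g), holding(c)} \ {clear(e), holding(c)} = {clear(g)}
  ∪ pre   = {clear(g)} ∪ {clear(c), handempty, on(c,e)}
          = {clear(c), clear(g), handempty, on(c,e)}

== RESULT ==
["clear(c)", "clear(g)", "handempty", "on(c,e)"]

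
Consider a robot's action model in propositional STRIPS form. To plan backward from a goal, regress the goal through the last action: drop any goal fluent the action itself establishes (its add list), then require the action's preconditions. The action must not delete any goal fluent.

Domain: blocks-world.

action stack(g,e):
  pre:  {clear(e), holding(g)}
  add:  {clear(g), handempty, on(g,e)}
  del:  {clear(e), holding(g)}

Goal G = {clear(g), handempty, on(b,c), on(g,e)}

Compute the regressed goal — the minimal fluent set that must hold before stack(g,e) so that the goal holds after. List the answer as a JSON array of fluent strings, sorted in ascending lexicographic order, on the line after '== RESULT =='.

Regress:
  G ∩ del = {}  (empty — regression defined)
  G \ add = {clear(g), handempty, on(b,c), on(g,e)} \ {clear(g), handempty, on(g,e)} = {on(b,c)}
  ∪ pre   = {on(b,c)} ∪ {clear(e), holding(g)}
          = {clear(e), holding(g), on(b,c)}

== RESULT ==
["clear(e)", "holding(g)", "on(b,c)"]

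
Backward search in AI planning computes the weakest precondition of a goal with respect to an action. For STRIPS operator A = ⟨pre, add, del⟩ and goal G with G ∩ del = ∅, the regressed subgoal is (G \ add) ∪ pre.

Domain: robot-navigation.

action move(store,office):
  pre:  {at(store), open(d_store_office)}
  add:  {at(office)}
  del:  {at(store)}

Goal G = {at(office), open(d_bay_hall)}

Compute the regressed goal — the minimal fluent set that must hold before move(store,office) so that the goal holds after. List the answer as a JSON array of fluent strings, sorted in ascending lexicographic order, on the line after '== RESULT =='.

Compute (G \ add) ∪ pre:
  G ∩ del = {}  (empty — regression defined)
  G \ add = {at(office), open(d_bay_hall)} \ {at(office)} = {open(d_bay_hall)}
  ∪ pre   = {open(d_bay_hall)} ∪ {at(store), open(d_store_office)}
          = {at(store), open(d_bay_hall), open(d_store_office)}

== RESULT ==
["at(store)", "open(d_bay_hall)", "open(d_store_office)"]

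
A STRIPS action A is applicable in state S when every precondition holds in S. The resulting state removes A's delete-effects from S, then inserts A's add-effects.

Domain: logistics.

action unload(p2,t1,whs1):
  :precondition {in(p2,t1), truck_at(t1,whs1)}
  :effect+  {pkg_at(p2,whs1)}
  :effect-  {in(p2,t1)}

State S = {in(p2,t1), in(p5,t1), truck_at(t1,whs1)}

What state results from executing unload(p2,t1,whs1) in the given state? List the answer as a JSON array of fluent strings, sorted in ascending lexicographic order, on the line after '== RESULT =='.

Progress:
  pre ⊆ S: {in(p2,t1), truck_at(t1,whs1)} ⊆ S  — applicable
  S \ del = {in(p5,t1), truck_at(t1,whs1)}
  ∪ add   = {in(p5,t1), pkg_at(p2,whs1), truck_at(t1,whs1)}

== RESULT ==
["in(p5,t1)", "pkg_at(p2,whs1)", "truck_at(t1,whs1)"]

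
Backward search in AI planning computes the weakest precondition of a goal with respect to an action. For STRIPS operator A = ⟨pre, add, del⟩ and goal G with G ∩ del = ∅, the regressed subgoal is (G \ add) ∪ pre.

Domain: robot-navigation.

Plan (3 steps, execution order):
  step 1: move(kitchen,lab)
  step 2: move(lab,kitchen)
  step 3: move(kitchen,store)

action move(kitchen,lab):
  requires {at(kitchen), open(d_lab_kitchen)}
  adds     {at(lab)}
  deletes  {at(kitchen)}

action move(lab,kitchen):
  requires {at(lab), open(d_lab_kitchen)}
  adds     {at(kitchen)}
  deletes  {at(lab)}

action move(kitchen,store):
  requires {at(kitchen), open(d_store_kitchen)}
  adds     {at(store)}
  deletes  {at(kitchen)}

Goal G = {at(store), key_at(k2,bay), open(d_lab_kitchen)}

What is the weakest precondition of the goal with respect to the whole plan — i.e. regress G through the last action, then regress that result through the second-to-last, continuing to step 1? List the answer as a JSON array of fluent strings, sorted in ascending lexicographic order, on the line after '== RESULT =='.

Regress step by step:
  through step 3 (move(kitchen,store)): drop {at(store)}, keep {key_at(k2,bay), open(d_lab_kitchen)}, require {at(kitchen), open(d_store_kitchen)}
    → {at(kitchen), key_at(k2,bay), open(d_lab_kitchen), open(d_store_kitchen)}
  through step 2 (move(lab,kitchen)): drop {at(kitchen)}, keep {key_at(k2,bay), open(d_lab_kitchen), open(d_store_kitchen)}, require {at(lab), open(d_lab_kitchen)}
    → {at(lab), key_at(k2,bay), open(d_lab_kitchen), open(d_store_kitchen)}
  through step 1 (move(kitchen,lab)): drop {at(lab)}, keep {key_at(k2,bay), open(d_lab_kitchen), open(d_store_kitchen)}, require {at(kitchen), open(d_lab_kitchen)}
    → {at(kitchen), key_at(k2,bay), open(d_lab_kitchen), open(d_store_kitchen)}

== RESULT ==
["at(kitchen)", "key_at(k2,bay)", "open(d_lab_kitchen)", "open(d_store_kitchen)"]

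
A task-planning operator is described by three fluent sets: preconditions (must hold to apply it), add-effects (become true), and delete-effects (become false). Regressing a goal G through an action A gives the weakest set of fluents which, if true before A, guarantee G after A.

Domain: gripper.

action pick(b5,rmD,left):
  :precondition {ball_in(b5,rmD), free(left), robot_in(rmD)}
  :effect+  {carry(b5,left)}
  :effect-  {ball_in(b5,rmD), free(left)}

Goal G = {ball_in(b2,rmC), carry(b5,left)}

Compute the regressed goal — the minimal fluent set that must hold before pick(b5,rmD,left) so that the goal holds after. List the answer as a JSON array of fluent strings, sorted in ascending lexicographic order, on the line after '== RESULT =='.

Compute (G \ add) ∪ pre:
  G ∩ del = {}  (empty — regression defined)
  G \ add = {ball_in(b2,rmC), carry(b5,left)} \ {carry(b5,left)} = {ball_in(b2,rmC)}
  ∪ pre   = {ball_in(b2,rmC)} ∪ {ball_in(b5,rmD), free(left), robot_in(rmD)}
          = {ball_in(b2,rmC), ball_in(b5,rmD), free(left), robot_in(rmD)}

== RESULT ==
["ball_in(b2,rmC)", "ball_in(b5,rmD)", "free(left)", "robot_in(rmD)"]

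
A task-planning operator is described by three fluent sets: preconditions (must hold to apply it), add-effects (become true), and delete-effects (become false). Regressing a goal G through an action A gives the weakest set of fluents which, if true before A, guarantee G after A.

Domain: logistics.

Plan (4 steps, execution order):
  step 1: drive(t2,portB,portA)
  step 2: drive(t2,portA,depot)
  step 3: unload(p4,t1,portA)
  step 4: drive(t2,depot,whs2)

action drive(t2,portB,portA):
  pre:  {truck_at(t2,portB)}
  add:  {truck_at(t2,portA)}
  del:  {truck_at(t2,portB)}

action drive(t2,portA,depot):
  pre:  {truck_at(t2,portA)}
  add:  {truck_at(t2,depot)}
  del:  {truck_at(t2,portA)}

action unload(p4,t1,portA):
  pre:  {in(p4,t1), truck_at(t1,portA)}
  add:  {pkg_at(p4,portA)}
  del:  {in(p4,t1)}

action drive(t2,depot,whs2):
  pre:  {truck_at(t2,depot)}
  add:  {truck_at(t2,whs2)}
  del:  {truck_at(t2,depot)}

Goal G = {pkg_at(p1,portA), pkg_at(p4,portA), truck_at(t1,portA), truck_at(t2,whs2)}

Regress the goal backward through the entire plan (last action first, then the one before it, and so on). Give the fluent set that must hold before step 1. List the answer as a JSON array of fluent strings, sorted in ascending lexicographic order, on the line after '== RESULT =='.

Regress step by step:
  through step 4 (drive(t2,depot,whs2)): drop {truck_at(t2,whs2)}, keep {pkg_at(p1,portA), pkg_at(p4,portA), truck_at(t1,portA)}, require {truck_at(t2,depot)}
    → {pkg_at(p1,portA), pkg_at(p4,portA), truck_at(t1,portA), truck_at(t2,depot)}
  through step 3 (unload(p4,t1,portA)): drop {pkg_at(p4,portA)}, keep {pkg_at(p1,portA), truck_at(t1,portA), truck_at(t2,depot)}, require {in(p4,t1), truck_at(t1,portA)}
    → {in(p4,t1), pkg_at(p1,portA), truck_at(t1,portA), truck_at(t2,depot)}
  through step 2 (drive(t2,portA,depot)): drop {truck_at(t2,depot)}, keep {in(p4,t1), pkg_at(p1,portA), truck_at(t1,portA)}, require {truck_at(t2,portA)}
    → {in(p4,t1), pkg_at(p1,portA), truck_at(t1,portA), truck_at(t2,portA)}
  through step 1 (drive(t2,portB,portA)): drop {truck_at(t2,portA)}, keep {in(p4,t1), pkg_at(p1,portA), truck_at(t1,portA)}, require {truck_at(t2,portB)}
    → {in(p4,t1), pkg_at(p1,portA), truck_at(t1,portA), truck_at(t2,portB)}

== RESULT ==
["in(p4,t1)", "pkg_at(p1,portA)", "truck_at(t1,portA)", "truck_at(t2,portB)"]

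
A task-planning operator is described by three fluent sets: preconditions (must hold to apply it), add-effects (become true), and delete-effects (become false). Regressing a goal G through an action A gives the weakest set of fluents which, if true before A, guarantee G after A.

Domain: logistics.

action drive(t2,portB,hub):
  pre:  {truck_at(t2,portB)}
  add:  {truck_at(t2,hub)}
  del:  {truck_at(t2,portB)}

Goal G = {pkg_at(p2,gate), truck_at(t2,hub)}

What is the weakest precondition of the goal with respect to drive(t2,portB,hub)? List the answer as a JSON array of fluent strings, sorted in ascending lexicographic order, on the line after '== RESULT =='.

Regress:
  G ∩ del = {}  (empty — regression defined)
  G \ add = {pkg_at(p2,gate), truck_at(t2,hub)} \ {truck_at(t2,hub)} = {pkg_at(p2,gate)}
  ∪ pre   = {pkg_at(p2,gate)} ∪ {truck_at(t2,portB)}
          = {pkg_at(p2,gate), truck_at(t2,portB)}

== RESULT ==
["pkg_at(p2,gate)", "truck_at(t2,portB)"]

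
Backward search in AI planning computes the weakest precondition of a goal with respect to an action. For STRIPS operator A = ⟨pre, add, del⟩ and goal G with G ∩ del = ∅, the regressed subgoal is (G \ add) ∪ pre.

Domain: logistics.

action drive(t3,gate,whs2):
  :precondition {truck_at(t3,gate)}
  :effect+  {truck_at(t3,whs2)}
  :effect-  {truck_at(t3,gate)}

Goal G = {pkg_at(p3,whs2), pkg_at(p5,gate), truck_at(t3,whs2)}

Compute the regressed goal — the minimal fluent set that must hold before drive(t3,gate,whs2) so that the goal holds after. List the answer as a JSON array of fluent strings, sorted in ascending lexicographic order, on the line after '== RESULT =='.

Compute (G \ add) ∪ pre:
  G ∩ del = {}  (empty — regression defined)
  G \ add = {pkg_at(p3,whs2), pkg_at(p5,gate), truck_at(t3,whs2)} \ {truck_at(t3,whs2)} = {pkg_at(p3,whs2), pkg_at(p5,gate)}
  ∪ pre   = {pkg_at(p3,whs2), pkg_at(p5,gate)} ∪ {truck_at(t3,gate)}
          = {pkg_at(p3,whs2), pkg_at(p5,gate), truck_at(t3,gate)}

== RESULT ==
["pkg_at(p3,whs2)", "pkg_at(p5,gate)", "truck_at(t3,gate)"]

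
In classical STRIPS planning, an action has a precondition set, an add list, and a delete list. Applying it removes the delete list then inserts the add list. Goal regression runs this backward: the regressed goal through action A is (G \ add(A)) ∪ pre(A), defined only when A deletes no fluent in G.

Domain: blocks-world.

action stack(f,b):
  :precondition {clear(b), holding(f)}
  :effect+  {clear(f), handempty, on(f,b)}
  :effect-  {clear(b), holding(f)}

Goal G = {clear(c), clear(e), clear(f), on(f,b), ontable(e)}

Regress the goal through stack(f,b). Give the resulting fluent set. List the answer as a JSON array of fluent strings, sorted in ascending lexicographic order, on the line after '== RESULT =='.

Compute (G \ add) ∪ pre:
  G ∩ del = {}  (empty — regression defined)
  G \ add = {clear(c), clear(e), clear(f), on(f,b), ontable(e)} \ {clear(f), handempty, on(f,b)} = {clear(c), clear(e), ontable(e)}
  ∪ pre   = {clear(c), clear(e), ontable(e)} ∪ {clear(b), holding(f)}
          = {clear(b), clear(c), clear(e), holding(f), ontable(e)}

== RESULT ==
["clear(b)", "clear(c)", "clear(e)", "holding(f)", "ontable(e)"]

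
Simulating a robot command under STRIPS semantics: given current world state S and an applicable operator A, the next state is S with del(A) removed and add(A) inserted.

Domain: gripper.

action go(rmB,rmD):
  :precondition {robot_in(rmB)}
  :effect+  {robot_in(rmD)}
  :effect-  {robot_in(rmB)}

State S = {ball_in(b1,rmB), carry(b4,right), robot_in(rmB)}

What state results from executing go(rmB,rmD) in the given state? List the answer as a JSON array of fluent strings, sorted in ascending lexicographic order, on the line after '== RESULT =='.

Compute (S \ del) ∪ add:
  pre ⊆ S: {robot_in(rmB)} ⊆ S  — applicable
  S \ del = {ball_in(b1,rmB), carry(b4,right)}
  ∪ add   = {ball_in(b1,rmB), carry(b4,right), robot_in(rmD)}

== RESULT ==
["ball_in(b1,rmB)", "carry(b4,right)", "robot_in(rmD)"]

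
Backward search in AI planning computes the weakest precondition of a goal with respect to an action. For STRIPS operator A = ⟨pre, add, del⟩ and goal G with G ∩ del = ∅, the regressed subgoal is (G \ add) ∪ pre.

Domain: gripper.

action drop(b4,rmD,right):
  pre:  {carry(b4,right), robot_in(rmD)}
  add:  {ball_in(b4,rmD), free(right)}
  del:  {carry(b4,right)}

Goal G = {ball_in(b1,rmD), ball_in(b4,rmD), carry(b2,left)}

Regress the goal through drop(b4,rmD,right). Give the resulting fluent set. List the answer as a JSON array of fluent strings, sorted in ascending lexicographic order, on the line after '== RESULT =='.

Regress:
  G ∩ del = {}  (empty — regression defined)
  G \ add = {ball_in(b1,rmD), ball_in(b4,rmD), carry(b2,left)} \ {ball_in(b4,rmD), free(right)} = {ball_in(b1,rmD), carry(b2,left)}
  ∪ pre   = {ball_in(b1,rmD), carry(b2,left)} ∪ {carry(b4,right), robot_in(rmD)}
          = {ball_in(b1,rmD), carry(b2,left), carry(b4,right), robot_in(rmD)}

== RESULT ==
["ball_in(b1,rmD)", "carry(b2,left)", "carry(b4,right)", "robot_in(rmD)"]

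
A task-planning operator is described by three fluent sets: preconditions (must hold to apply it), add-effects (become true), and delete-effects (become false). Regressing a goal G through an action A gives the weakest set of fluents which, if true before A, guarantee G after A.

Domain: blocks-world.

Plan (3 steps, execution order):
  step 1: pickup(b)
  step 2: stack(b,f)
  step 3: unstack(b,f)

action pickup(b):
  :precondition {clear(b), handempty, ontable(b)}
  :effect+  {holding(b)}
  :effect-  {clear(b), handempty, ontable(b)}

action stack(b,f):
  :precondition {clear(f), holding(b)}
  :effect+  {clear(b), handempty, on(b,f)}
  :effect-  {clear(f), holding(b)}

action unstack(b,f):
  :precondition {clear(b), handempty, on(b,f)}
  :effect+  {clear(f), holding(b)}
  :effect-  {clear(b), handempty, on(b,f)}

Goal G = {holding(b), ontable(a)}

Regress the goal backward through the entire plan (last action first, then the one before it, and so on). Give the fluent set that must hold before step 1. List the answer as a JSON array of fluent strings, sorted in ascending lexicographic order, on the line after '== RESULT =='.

Regress step by step:
  through step 3 (unstack(b,f)): drop {holding(b)}, keep {ontable(a)}, require {clear(b), handempty, on(b,f)}
    → {clear(b), handempty, on(b,f), ontable(a)}
  through step 2 (stack(b,f)): drop {clear(b), handempty, on(b,f)}, keep {ontable(a)}, require {clear(f), holding(b)}
    → {clear(f), holding(b), ontable(a)}
  through step 1 (pickup(b)): drop {holding(b)}, keep {clear(f), ontable(a)}, require {clear(b), handempty, ontable(b)}
    → {clear(b), clear(f), handempty, ontable(a), ontable(b)}

== RESULT ==
["clear(b)", "clear(f)", "handempty", "ontable(a)", "ontable(b)"]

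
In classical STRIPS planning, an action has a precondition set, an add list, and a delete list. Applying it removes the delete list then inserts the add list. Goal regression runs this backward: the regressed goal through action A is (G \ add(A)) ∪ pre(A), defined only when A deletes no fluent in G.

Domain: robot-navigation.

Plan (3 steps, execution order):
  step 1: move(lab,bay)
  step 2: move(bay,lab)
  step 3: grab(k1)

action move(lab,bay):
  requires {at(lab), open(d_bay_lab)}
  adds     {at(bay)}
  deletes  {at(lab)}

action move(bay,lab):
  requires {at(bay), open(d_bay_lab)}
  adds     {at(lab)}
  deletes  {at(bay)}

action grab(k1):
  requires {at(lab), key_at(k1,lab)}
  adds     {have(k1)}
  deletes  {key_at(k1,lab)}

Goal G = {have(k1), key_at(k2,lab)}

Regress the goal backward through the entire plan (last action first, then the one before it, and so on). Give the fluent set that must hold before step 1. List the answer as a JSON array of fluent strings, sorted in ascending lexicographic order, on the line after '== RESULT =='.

Regress step by step:
  through step 3 (grab(k1)): drop {have(k1)}, keep {key_at(k2,lab)}, require {at(lab), key_at(k1,lab)}
    → {at(lab), key_at(k1,lab), key_at(k2,lab)}
  through step 2 (move(bay,lab)): drop {at(lab)}, keep {key_at(k1,lab), key_at(k2,lab)}, require {at(bay), open(d_bay_lab)}
    → {at(bay), key_at(k1,lab), key_at(k2,lab), open(d_bay_lab)}
  through step 1 (move(lab,bay)): drop {at(bay)}, keep {key_at(k1,lab), key_at(k2,lab), open(d_bay_lab)}, require {at(lab), open(d_bay_lab)}
    → {at(lab), key_at(k1,lab), key_at(k2,lab), open(d_bay_lab)}

== RESULT ==
["at(lab)", "key_at(k1,lab)", "key_at(k2,lab)", "open(d_bay_lab)"]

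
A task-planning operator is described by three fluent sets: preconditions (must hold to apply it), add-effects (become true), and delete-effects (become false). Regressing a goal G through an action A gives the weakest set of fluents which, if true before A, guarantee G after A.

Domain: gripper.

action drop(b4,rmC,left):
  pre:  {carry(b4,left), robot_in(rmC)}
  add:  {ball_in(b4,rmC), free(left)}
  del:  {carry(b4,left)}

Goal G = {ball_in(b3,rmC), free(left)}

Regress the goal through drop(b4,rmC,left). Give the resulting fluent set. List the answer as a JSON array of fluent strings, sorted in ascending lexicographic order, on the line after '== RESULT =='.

Regress:
  G ∩ del = {}  (empty — regression defined)
  G \ add = {ball_in(b3,rmC), free(left)} \ {ball_in(b4,rmC), free(left)} = {ball_in(b3,rmC)}
  ∪ pre   = {ball_in(b3,rmC)} ∪ {carry(b4,left), robot_in(rmC)}
          = {ball_in(b3,rmC), carry(b4,left), robot_in(rmC)}

== RESULT ==
["ball_in(b3,rmC)", "carry(b4,left)", "robot_in(rmC)"]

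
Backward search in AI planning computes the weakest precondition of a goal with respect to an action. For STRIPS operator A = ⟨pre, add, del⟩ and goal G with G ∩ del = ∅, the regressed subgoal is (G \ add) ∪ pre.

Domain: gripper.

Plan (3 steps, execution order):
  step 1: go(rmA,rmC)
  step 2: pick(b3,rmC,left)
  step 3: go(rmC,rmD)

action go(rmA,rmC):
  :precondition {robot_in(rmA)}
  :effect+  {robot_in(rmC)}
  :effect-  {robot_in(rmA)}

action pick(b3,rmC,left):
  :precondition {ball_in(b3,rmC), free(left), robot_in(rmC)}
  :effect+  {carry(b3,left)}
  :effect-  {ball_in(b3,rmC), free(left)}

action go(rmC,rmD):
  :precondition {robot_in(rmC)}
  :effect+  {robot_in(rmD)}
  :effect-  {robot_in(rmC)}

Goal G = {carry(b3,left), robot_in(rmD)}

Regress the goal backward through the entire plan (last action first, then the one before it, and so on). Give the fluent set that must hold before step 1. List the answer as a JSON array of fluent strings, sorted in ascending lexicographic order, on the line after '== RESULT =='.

Work backward from the goal:
  through step 3 (go(rmC,rmD)): drop {robot_in(rmD)}, keep {carry(b3,left)}, require {robot_in(rmC)}
    → {carry(b3,left), robot_in(rmC)}
  through step 2 (pick(b3,rmC,left)): drop {carry(b3,left)}, keep {robot_in(rmC)}, require {ball_in(b3,rmC), free(left), robot_in(rmC)}
    → {ball_in(b3,rmC), free(left), robot_in(rmC)}
  through step 1 (go(rmA,rmC)): drop {robot_in(rmC)}, keep {ball_in(b3,rmC), free(left)}, require {robot_in(rmA)}
    → {ball_in(b3,rmC), free(left), robot_in(rmA)}

== RESULT ==
["ball_in(b3,rmC)", "free(left)", "robot_in(rmA)"]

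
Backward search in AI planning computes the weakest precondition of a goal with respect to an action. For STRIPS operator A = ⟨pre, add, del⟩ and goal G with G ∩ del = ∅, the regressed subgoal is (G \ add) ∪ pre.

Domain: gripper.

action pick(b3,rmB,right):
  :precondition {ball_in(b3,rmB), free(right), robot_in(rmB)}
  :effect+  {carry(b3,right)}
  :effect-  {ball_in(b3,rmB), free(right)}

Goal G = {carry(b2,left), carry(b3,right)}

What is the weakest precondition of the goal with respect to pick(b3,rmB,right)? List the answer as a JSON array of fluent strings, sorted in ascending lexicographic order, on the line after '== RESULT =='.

Compute (G \ add) ∪ pre:
  G ∩ del = {}  (empty — regression defined)
  G \ add = {carry(b2,left), carry(b3,right)} \ {carry(b3,right)} = {carry(b2,left)}
  ∪ pre   = {carry(b2,left)} ∪ {ball_in(b3,rmB), free(right), robot_in(rmB)}
          = {ball_in(b3,rmB), carry(b2,left), free(right), robot_in(rmB)}

== RESULT ==
["ball_in(b3,rmB)", "carry(b2,left)", "free(right)", "robot_in(rmB)"]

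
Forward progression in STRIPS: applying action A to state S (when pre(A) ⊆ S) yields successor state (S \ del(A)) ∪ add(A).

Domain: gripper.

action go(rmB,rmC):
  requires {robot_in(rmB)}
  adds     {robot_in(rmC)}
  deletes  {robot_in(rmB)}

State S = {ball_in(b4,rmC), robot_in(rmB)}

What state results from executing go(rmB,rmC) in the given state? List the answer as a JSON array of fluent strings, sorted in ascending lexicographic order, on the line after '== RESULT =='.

Progress:
  pre ⊆ S: {robot_in(rmB)} ⊆ S  — applicable
  S \ del = {ball_in(b4,rmC)}
  ∪ add   = {ball_in(b4,rmC), robot_in(rmC)}

== RESULT ==
["ball_in(b4,rmC)", "robot_in(rmC)"]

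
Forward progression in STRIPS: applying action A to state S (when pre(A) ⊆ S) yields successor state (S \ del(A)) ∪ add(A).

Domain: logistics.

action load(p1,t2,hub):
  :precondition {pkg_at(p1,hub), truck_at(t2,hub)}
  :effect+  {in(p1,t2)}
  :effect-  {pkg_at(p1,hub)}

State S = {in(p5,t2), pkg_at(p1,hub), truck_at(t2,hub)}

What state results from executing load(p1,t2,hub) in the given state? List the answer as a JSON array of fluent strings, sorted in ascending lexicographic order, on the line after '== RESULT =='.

Compute (S \ del) ∪ add:
  pre ⊆ S: {pkg_at(p1,hub), truck_at(t2,hub)} ⊆ S  — applicable
  S \ del = {in(p5,t2), truck_at(t2,hub)}
  ∪ add   = {in(p1,t2), in(p5,t2), truck_at(t2,hub)}

== RESULT ==
["in(p1,t2)", "in(p5,t2)", "truck_at(t2,hub)"]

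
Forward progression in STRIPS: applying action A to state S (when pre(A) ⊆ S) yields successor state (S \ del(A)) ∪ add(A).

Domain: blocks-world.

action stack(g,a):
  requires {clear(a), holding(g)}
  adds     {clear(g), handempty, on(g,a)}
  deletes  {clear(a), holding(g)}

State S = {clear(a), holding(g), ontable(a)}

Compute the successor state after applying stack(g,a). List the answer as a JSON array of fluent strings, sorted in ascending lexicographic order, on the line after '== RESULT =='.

Compute (S \ del) ∪ add:
  pre ⊆ S: {clear(a), holding(g)} ⊆ S  — applicable
  S \ del = {ontable(a)}
  ∪ add   = {clear(g), handempty, on(g,a), ontable(a)}

== RESULT ==
["clear(g)", "handempty", "on(g,a)", "ontable(a)"]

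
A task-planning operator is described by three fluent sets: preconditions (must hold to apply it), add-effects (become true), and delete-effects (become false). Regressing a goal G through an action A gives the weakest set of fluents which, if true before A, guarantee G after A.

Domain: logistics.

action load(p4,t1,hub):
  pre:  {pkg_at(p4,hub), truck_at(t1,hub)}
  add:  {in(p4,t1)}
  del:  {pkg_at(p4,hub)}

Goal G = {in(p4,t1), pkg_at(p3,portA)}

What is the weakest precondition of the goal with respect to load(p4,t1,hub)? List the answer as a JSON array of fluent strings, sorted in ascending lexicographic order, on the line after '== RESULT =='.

Compute (G \ add) ∪ pre:
  G ∩ del = {}  (empty — regression defined)
  G \ add = {in(p4,t1), pkg_at(p3,portA)} \ {in(p4,t1)} = {pkg_at(p3,portA)}
  ∪ pre   = {pkg_at(p3,portA)} ∪ {pkg_at(p4,hub), truck_at(t1,hub)}
          = {pkg_at(p3,portA), pkg_at(p4,hub), truck_at(t1,hub)}

== RESULT ==
["pkg_at(p3,portA)", "pkg_at(p4,hub)", "truck_at(t1,hub)"]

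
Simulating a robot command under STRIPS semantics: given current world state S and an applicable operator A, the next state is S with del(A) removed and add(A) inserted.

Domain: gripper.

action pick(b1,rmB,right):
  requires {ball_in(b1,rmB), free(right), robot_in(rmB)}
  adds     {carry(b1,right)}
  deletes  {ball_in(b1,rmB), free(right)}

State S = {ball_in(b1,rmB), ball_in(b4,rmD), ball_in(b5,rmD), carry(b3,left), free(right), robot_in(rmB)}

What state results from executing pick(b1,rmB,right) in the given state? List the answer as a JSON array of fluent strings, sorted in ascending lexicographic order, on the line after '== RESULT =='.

Compute (S \ del) ∪ add:
  pre ⊆ S: {ball_in(b1,rmB), free(right), robot_in(rmB)} ⊆ S  — applicable
  S \ del = {ball_in(b4,rmD), ball_in(b5,rmD), carry(b3,left), robot_in(rmB)}
  ∪ add   = {ball_in(b4,rmD), ball_in(b5,rmD), carry(b1,right), carry(b3,left), robot_in(rmB)}

== RESULT ==
["ball_in(b4,rmD)", "ball_in(b5,rmD)", "carry(b1,right)", "carry(b3,left)", "robot_in(rmB)"]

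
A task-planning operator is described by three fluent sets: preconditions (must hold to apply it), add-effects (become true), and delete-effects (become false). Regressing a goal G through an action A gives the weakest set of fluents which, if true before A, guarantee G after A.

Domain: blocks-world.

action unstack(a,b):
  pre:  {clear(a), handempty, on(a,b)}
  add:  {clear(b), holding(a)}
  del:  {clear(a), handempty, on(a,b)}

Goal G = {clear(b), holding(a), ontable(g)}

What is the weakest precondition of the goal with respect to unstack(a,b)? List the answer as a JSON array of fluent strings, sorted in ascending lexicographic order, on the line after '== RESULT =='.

Regress:
  G ∩ del = {}  (empty — regression defined)
  G \ add = {clear(b), holding(a), ontable(g)} \ {clear(b), holding(a)} = {ontable(g)}
  ∪ pre   = {ontable(g)} ∪ {clear(a), handempty, on(a,b)}
          = {clear(a), handempty, on(a,b), ontable(g)}

== RESULT ==
["clear(a)", "handempty", "on(a,b)", "ontable(g)"]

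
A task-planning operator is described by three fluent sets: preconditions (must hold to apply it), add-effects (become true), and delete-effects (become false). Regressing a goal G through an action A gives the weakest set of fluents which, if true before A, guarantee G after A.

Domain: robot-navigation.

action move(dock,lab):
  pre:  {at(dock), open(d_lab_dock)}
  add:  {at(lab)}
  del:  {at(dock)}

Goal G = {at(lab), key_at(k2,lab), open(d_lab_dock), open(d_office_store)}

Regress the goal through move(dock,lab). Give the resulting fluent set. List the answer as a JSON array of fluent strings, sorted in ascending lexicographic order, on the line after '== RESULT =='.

Compute (G \ add) ∪ pre:
  G ∩ del = {}  (empty — regression defined)
  G \ add = {at(lab), key_at(k2,lab), open(d_lab_dock), open(d_office_store)} \ {at(lab)} = {key_at(k2,lab), open(d_lab_dock), open(d_office_store)}
  ∪ pre   = {key_at(k2,lab), open(d_lab_dock), open(d_office_store)} ∪ {at(dock), open(d_lab_dock)}
          = {at(dock), key_at(k2,lab), open(d_lab_dock), open(d_office_store)}

== RESULT ==
["at(dock)", "key_at(k2,lab)", "open(d_lab_dock)", "open(d_office_store)"]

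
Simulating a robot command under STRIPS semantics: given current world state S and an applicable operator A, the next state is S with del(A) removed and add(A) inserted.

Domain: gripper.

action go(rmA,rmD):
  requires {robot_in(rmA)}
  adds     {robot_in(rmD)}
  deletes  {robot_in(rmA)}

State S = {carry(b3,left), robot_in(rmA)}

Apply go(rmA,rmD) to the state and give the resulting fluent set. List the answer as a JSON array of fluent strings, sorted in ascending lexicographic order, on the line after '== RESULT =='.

Compute (S \ del) ∪ add:
  pre ⊆ S: {robot_in(rmA)} ⊆ S  — applicable
  S \ del = {carry(b3,left)}
  ∪ add   = {carry(b3,left), robot_in(rmD)}

== RESULT ==
["carry(b3,left)", "robot_in(rmD)"]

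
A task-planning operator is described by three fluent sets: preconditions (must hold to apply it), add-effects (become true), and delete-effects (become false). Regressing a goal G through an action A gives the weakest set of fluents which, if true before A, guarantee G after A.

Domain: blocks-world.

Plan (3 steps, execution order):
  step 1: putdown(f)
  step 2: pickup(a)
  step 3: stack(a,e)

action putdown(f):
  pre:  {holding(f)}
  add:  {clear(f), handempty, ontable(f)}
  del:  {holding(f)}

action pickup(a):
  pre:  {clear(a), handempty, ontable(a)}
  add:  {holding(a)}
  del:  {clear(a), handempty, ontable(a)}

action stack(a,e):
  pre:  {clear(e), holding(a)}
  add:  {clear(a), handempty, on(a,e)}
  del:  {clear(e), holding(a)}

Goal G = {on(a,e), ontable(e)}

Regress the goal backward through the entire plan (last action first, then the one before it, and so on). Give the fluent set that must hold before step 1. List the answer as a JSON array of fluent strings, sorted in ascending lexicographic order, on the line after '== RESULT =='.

Work backward from the goal:
  through step 3 (stack(a,e)): drop {on(a,e)}, keep {ontable(e)}, require {clear(e), holding(a)}
    → {clear(e), holding(a), ontable(e)}
  through step 2 (pickup(a)): drop {holding(a)}, keep {clear(e), ontable(e)}, require {clear(a), handempty, ontable(a)}
    → {clear(a), clear(e), handempty, ontable(a), ontable(e)}
  through step 1 (putdown(f)): drop {handempty}, keep {clear(a), clear(e), ontable(a), ontable(e)}, require {holding(f)}
    → {clear(a), clear(e), holding(f), ontable(a), ontable(e)}

== RESULT ==
["clear(a)", "clear(e)", "holding(f)", "ontable(a)", "ontable(e)"]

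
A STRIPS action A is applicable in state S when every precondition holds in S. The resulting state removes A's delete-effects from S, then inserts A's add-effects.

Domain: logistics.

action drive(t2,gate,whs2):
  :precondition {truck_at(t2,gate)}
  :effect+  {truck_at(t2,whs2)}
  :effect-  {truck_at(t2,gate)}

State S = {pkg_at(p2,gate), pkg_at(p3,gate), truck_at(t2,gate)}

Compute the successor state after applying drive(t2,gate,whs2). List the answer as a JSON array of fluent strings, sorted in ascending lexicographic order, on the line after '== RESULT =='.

Compute (S \ del) ∪ add:
  pre ⊆ S: {truck_at(t2,gate)} ⊆ S  — applicable
  S \ del = {pkg_at(p2,gate), pkg_at(p3,gate)}
  ∪ add   = {pkg_at(p2,gate), pkg_at(p3,gate), truck_at(t2,whs2)}

== RESULT ==
["pkg_at(p2,gate)", "pkg_at(p3,gate)", "truck_at(t2,whs2)"]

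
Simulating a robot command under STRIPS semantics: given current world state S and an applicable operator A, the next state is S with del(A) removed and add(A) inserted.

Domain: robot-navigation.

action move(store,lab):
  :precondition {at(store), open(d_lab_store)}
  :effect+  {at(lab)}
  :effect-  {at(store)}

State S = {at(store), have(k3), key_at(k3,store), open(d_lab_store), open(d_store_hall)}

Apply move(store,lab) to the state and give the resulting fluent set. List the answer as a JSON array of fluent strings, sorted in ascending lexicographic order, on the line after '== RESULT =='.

Compute (S \ del) ∪ add:
  pre ⊆ S: {at(store), open(d_lab_store)} ⊆ S  — applicable
  S \ del = {have(k3), key_at(k3,store), open(d_lab_store), open(d_store_hall)}
  ∪ add   = {at(lab), have(k3), key_at(k3,store), open(d_lab_store), open(d_store_hall)}

== RESULT ==
["at(lab)", "have(k3)", "key_at(k3,store)", "open(d_lab_store)", "open(d_store_hall)"]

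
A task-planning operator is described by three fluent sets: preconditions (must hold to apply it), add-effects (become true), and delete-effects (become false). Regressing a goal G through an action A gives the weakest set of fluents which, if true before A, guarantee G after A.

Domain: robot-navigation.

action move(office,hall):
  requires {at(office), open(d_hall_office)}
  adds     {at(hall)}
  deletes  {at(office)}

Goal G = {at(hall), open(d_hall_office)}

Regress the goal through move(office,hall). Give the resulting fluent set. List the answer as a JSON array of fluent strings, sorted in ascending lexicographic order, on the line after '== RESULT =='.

Compute (G \ add) ∪ pre:
  G ∩ del = {}  (empty — regression defined)
  G \ add = {at(hall), open(d_hall_office)} \ {at(hall)} = {open(d_hall_office)}
  ∪ pre   = {open(d_hall_office)} ∪ {at(office), open(d_hall_office)}
          = {at(office), open(d_hall_office)}

== RESULT ==
["at(office)", "open(d_hall_office)"]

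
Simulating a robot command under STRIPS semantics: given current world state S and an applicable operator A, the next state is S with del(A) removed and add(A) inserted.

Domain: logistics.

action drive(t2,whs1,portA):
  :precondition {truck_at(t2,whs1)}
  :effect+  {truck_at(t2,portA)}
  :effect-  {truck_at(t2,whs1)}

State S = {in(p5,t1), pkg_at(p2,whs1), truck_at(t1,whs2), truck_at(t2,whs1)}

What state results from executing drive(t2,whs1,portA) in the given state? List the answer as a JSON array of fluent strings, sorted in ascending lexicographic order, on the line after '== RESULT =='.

Progress:
  pre ⊆ S: {truck_at(t2,whs1)} ⊆ S  — applicable
  S \ del = {in(p5,t1), pkg_at(p2,whs1), truck_at(t1,whs2)}
  ∪ add   = {in(p5,t1), pkg_at(p2,whs1), truck_at(t1,whs2), truck_at(t2,portA)}

== RESULT ==
["in(p5,t1)", "pkg_at(p2,whs1)", "truck_at(t1,whs2)", "truck_at(t2,portA)"]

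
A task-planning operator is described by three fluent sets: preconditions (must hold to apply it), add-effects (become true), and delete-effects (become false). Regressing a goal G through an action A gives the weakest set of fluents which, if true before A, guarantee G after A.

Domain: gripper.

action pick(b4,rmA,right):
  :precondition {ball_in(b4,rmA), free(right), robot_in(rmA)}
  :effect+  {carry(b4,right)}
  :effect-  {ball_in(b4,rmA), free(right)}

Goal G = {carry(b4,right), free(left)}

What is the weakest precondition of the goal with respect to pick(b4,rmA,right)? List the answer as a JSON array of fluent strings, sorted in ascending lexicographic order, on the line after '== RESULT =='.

Regress:
  G ∩ del = {}  (empty — regression defined)
  G \ add = {carry(b4,right), free(left)} \ {carry(b4,right)} = {free(left)}
  ∪ pre   = {free(left)} ∪ {ball_in(b4,rmA), free(right), robot_in(rmA)}
          = {ball_in(b4,rmA), free(left), free(right), robot_in(rmA)}

== RESULT ==
["ball_in(b4,rmA)", "free(left)", "free(right)", "robot_in(rmA)"]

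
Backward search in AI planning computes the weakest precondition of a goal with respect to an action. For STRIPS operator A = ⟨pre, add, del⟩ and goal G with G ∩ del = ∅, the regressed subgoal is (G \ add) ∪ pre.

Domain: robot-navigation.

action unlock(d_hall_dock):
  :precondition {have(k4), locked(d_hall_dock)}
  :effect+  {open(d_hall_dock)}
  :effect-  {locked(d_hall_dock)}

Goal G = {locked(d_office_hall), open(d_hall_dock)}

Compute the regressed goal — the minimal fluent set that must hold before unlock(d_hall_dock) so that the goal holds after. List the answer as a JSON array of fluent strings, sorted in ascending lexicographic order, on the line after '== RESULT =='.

Compute (G \ add) ∪ pre:
  G ∩ del = {}  (empty — regression defined)
  G \ add = {locked(d_office_hall), open(d_hall_dock)} \ {open(d_hall_dock)} = {locked(d_office_hall)}
  ∪ pre   = {locked(d_office_hall)} ∪ {have(k4), locked(d_hall_dock)}
          = {have(k4), locked(d_hall_dock), locked(d_office_hall)}

== RESULT ==
["have(k4)", "locked(d_hall_dock)", "locked(d_office_hall)"]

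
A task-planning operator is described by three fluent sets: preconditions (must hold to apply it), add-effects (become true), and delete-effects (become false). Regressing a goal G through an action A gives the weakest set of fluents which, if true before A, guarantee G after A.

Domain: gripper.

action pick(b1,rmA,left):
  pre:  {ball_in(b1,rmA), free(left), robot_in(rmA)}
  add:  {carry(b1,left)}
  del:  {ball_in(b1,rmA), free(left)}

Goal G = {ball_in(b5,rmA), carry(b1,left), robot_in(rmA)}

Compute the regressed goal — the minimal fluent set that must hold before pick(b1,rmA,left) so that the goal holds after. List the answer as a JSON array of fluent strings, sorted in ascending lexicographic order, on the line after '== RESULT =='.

Compute (G \ add) ∪ pre:
  G ∩ del = {}  (empty — regression defined)
  G \ add = {ball_in(b5,rmA), carry(b1,left), robot_in(rmA)} \ {carry(b1,left)} = {ball_in(b5,rmA), robot_in(rmA)}
  ∪ pre   = {ball_in(b5,rmA), robot_in(rmA)} ∪ {ball_in(b1,rmA), free(left), robot_in(rmA)}
          = {ball_in(b1,rmA), ball_in(b5,rmA), free(left), robot_in(rmA)}

== RESULT ==
["ball_in(b1,rmA)", "ball_in(b5,rmA)", "free(left)", "robot_in(rmA)"]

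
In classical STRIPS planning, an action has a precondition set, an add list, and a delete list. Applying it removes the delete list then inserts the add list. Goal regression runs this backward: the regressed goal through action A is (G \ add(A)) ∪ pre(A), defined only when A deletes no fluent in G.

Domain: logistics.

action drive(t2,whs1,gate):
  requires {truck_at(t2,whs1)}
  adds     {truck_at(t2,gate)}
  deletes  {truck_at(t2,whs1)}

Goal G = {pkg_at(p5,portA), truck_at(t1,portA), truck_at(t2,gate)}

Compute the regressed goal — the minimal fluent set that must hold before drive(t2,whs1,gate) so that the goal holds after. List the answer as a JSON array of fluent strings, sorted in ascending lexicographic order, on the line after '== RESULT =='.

Regress:
  G ∩ del = {}  (empty — regression defined)
  G \ add = {pkg_at(p5,portA), truck_at(t1,portA), truck_at(t2,gate)} \ {truck_at(t2,gate)} = {pkg_at(p5,portA), truck_at(t1,portA)}
  ∪ pre   = {pkg_at(p5,portA), truck_at(t1,portA)} ∪ {truck_at(t2,whs1)}
          = {pkg_at(p5,portA), truck_at(t1,portA), truck_at(t2,whs1)}

== RESULT ==
["pkg_at(p5,portA)", "truck_at(t1,portA)", "truck_at(t2,whs1)"]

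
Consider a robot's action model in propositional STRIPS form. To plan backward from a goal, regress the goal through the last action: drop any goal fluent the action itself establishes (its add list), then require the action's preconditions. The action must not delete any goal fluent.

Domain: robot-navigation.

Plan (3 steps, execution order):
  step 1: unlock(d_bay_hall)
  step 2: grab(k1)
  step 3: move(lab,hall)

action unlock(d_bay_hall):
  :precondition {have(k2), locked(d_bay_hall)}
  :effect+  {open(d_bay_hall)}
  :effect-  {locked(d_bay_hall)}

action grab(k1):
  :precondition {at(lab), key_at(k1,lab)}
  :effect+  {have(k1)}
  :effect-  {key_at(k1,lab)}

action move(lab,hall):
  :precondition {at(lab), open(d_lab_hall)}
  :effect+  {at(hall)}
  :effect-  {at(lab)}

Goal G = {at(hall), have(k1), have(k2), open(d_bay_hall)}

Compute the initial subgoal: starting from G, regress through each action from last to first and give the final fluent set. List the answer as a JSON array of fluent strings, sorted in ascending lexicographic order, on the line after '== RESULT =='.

Regress step by step:
  through step 3 (move(lab,hall)): drop {at(hall)}, keep {have(k1), have(k2), open(d_bay_hall)}, require {at(lab), open(d_lab_hall)}
    → {at(lab), have(k1), have(k2), open(d_bay_hall), open(d_lab_hall)}
  through step 2 (grab(k1)): drop {have(k1)}, keep {at(lab), have(k2), open(d_bay_hall), open(d_lab_hall)}, require {at(lab), key_at(k1,lab)}
    → {at(lab), have(k2), key_at(k1,lab), open(d_bay_hall), open(d_lab_hall)}
  through step 1 (unlock(d_bay_hall)): drop {open(d_bay_hall)}, keep {at(lab), have(k2), key_at(k1,lab), open(d_lab_hall)}, require {have(k2), locked(d_bay_hall)}
    → {at(lab), have(k2), key_at(k1,lab), locked(d_bay_hall), open(d_lab_hall)}

== RESULT ==
["at(lab)", "have(k2)", "key_at(k1,lab)", "locked(d_bay_hall)", "open(d_lab_hall)"]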